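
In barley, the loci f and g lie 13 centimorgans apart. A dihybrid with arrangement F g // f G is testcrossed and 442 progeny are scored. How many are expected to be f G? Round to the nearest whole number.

A map distance of 13 centimorgans corresponds to a recombination frequency of 0.130.
The F1 is F g / f G, so f G is a parental gamete class with expected frequency (1 − r)/2 = 0.870/2 = 0.4350.
Expected number = 0.4350 × 442 = 192.27 ≈ 192.

192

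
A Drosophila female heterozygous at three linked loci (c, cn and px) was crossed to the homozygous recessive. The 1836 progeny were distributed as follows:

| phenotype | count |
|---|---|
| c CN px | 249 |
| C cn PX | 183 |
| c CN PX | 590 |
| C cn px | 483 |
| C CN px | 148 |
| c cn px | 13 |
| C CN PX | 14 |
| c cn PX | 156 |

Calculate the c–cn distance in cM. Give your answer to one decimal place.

The two most frequent reciprocal classes, c CN PX and C cn px, are the parental types, so the F1 was c CN PX / C cn px.
The two rarest classes, C CN PX and c cn px, are the double crossovers. Comparing them with the parentals, only the c allele has switched, so c is the middle locus and the order is px – c – cn.
Crossovers in the c–cn interval produce the single-crossover classes c cn PX and C CN px (156 + 148 = 304) plus the double crossovers (27).
RF(c–cn) = (304 + 27) / 1836 = 331/1836 = 0.1803 → 18.0 cM.

18.0 cM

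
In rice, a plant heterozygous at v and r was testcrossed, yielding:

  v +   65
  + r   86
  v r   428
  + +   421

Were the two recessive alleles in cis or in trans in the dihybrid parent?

cis

The two most frequent classes are + + (421) and v r (428); these are the parental (non-recombinant) types.
So the F1 carried + + on one chromosome and v r on the other — the recessive alleles are on the same chromosome (cis / coupling).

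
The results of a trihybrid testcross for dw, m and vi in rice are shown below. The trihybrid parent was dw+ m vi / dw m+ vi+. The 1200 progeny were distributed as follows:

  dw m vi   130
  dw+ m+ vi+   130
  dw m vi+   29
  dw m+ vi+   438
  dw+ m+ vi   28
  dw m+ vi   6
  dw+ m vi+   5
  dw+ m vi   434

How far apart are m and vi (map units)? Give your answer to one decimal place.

5.7 map units

The two rarest classes, dw+ m vi+ and dw m+ vi, are the double crossovers. Comparing them with the parentals, only the vi allele has switched, so vi is the middle locus and the order is m – vi – dw.
Crossovers in the m–vi interval produce the single-crossover classes dw+ m+ vi and dw m vi+ (28 + 29 = 57) plus the double crossovers (11).
RF(m–vi) = (57 + 11) / 1200 = 68/1200 = 0.0567 → 5.7 map units.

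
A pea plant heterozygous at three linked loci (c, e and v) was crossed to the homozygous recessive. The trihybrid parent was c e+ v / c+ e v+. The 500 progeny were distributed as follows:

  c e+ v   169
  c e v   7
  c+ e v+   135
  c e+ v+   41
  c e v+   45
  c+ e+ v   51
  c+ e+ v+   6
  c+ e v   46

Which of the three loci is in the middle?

The two rarest classes, c e v and c+ e+ v+, are the double crossovers. Comparing them with the parentals, only the e allele has switched, so e is the middle locus and the order is c – e – v.

e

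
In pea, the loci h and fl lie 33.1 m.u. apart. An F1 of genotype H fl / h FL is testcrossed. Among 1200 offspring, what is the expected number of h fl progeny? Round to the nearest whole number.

A map distance of 33.1 m.u. corresponds to a recombination frequency of 0.331.
The F1 is H fl / h FL, so h fl is a recombinant gamete class with expected frequency r/2 = 0.331/2 = 0.1655.
Expected number = 0.1655 × 1200 = 198.60 ≈ 199.

199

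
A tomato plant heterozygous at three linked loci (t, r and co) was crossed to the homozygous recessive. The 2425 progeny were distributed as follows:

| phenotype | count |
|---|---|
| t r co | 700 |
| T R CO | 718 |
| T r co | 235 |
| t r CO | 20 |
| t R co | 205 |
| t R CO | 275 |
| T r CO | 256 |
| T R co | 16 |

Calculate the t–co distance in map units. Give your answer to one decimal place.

22.5 map units

The two most frequent reciprocal classes, T R CO and t r co, are the parental types, so the F1 was T R CO / t r co.
The two rarest classes, T R co and t r CO, are the double crossovers. Comparing them with the parentals, only the co allele has switched, so co is the middle locus and the order is r – co – t.
Crossovers in the co–t interval produce the single-crossover classes t R CO and T r co (275 + 235 = 510) plus the double crossovers (36).
RF(co–t) = (510 + 36) / 2425 = 546/2425 = 0.2252 → 22.5 map units.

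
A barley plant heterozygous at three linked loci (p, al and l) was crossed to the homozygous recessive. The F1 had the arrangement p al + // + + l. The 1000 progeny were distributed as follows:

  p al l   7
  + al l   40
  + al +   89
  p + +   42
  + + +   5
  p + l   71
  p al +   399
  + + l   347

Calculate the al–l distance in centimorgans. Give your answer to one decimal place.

9.4 centimorgans

The two rarest classes, p al l and + + +, are the double crossovers. Comparing them with the parentals, only the l allele has switched, so l is the middle locus and the order is al – l – p.
Crossovers in the al–l interval produce the single-crossover classes p + + and + al l (42 + 40 = 82) plus the double crossovers (12).
RF(al–l) = (82 + 12) / 1000 = 94/1000 = 0.0940 → 9.4 centimorgans.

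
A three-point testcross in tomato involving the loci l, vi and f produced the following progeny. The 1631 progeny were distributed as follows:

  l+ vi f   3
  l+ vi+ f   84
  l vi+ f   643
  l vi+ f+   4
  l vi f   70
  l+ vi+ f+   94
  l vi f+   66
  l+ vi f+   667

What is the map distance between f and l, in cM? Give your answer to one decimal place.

The two most frequent reciprocal classes, l+ vi f+ and l vi+ f, are the parental types, so the F1 was l+ vi f+ / l vi+ f.
The two rarest classes, l+ vi f and l vi+ f+, are the double crossovers. Comparing them with the parentals, only the f allele has switched, so f is the middle locus and the order is vi – f – l.
Crossovers in the f–l interval produce the single-crossover classes l vi f+ and l+ vi+ f (66 + 84 = 150) plus the double crossovers (7).
RF(f–l) = (150 + 7) / 1631 = 157/1631 = 0.0963 → 9.6 cM.

9.6 cM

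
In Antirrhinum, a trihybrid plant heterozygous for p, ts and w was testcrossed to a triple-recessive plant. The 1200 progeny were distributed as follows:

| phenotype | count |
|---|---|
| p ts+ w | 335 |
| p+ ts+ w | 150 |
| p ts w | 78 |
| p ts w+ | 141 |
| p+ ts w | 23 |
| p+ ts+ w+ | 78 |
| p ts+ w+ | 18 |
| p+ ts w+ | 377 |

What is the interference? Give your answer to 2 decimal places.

0.25

The two most frequent reciprocal classes, p ts+ w and p+ ts w+, are the parental types, so the F1 was p ts+ w / p+ ts w+.
The two rarest classes, p ts+ w+ and p+ ts w, are the double crossovers. Comparing them with the parentals, only the w allele has switched, so w is the middle locus and the order is ts – w – p.
ts–w: (156 + 41)/1200 = 0.1642; w–p: (291 + 41)/1200 = 0.2767.
Expected DCO frequency = 0.1642 × 0.2767 ≈ 0.04543; observed = 41/1200 ≈ 0.03417.
Coefficient of coincidence = 0.03417/0.04543 ≈ 0.75; interference = 1 − 0.75 = 0.25.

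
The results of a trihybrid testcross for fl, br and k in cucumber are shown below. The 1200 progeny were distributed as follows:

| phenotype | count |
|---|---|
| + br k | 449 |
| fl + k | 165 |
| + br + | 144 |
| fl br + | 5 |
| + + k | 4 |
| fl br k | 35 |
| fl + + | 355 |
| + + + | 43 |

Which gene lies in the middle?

br

The two most frequent reciprocal classes, fl + + and + br k, are the parental types, so the F1 was fl + + / + br k.
The two rarest classes, fl br + and + + k, are the double crossovers. Comparing them with the parentals, only the br allele has switched, so br is the middle locus and the order is fl – br – k.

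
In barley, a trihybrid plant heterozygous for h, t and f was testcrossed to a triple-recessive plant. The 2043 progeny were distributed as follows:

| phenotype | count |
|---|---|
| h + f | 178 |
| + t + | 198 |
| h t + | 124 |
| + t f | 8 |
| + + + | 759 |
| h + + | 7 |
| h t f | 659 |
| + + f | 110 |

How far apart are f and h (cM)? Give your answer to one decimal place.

The two most frequent reciprocal classes, + + + and h t f, are the parental types, so the F1 was + + + / h t f.
The two rarest classes, h + + and + t f, are the double crossovers. Comparing them with the parentals, only the h allele has switched, so h is the middle locus and the order is f – h – t.
Crossovers in the f–h interval produce the single-crossover classes + + f and h t + (110 + 124 = 234) plus the double crossovers (15).
RF(f–h) = (234 + 15) / 2043 = 249/2043 = 0.1219 → 12.2 cM.

12.2 cM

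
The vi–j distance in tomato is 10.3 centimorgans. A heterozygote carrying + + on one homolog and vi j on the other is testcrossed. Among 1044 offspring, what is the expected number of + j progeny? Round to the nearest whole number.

54

A map distance of 10.3 centimorgans corresponds to a recombination frequency of 0.103.
The F1 is + + / vi j, so + j is a recombinant gamete class with expected frequency r/2 = 0.103/2 = 0.0515.
Expected number = 0.0515 × 1044 = 53.77 ≈ 54.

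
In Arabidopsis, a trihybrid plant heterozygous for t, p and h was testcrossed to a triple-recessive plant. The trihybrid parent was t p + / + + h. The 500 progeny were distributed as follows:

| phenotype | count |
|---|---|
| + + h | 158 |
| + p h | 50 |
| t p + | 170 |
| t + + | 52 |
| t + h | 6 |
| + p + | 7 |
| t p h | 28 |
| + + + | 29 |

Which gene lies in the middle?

t

The two rarest classes, + p + and t + h, are the double crossovers. Comparing them with the parentals, only the t allele has switched, so t is the middle locus and the order is p – t – h.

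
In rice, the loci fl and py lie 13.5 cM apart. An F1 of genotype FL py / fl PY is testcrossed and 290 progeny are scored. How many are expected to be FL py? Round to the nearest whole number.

125

A map distance of 13.5 cM corresponds to a recombination frequency of 0.135.
The F1 is FL py / fl PY, so FL py is a parental gamete class with expected frequency (1 − r)/2 = 0.865/2 = 0.4325.
Expected number = 0.4325 × 290 = 125.42 ≈ 125.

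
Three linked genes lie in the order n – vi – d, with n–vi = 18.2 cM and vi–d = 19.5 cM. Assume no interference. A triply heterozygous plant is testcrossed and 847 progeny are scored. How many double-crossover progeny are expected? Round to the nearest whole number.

30

Map distances give recombination frequencies of 0.182 and 0.195 for the two intervals.
With no interference, expected double-crossover frequency = 0.182 × 0.195 = 0.03549.
Expected number = 0.03549 × 847 = 30.06 ≈ 30.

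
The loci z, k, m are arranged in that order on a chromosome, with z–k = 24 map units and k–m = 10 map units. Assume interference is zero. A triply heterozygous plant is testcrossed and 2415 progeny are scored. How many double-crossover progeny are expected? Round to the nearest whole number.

Map distances give recombination frequencies of 0.240 and 0.100 for the two intervals.
With no interference, expected double-crossover frequency = 0.240 × 0.100 = 0.02400.
Expected number = 0.02400 × 2415 = 57.96 ≈ 58.

58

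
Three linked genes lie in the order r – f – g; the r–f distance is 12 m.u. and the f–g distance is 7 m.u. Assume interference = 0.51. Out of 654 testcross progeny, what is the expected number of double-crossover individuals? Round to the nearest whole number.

3

Map distances give recombination frequencies of 0.120 and 0.070 for the two intervals.
With interference 0.51 (so coincidence = 0.49), expected double-crossover frequency = 0.120 × 0.070 × 0.49 = 0.00412.
Expected number = 0.00412 × 654 = 2.69 ≈ 3.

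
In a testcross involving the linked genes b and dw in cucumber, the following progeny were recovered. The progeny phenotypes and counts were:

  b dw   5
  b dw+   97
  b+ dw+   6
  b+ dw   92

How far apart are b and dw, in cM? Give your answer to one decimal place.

5.5 cM

The two most frequent classes, b+ dw (92) and b dw+ (97), are the parental types, so the F1 was b+ dw / b dw+.
The recombinant classes are b+ dw+ and b dw: 6 + 5 = 11.
Recombination frequency = 11/200 = 0.0550 ≈ 5.5%, i.e. 5.5 cM.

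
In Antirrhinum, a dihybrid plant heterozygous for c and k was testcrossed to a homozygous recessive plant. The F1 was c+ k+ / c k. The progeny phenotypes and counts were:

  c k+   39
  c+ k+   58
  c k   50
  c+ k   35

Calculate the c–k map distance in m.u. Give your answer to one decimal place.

The recombinant classes are c+ k and c k+: 35 + 39 = 74.
Recombination frequency = 74/182 = 0.4066 ≈ 40.7%, i.e. 40.7 m.u.

40.7 m.u.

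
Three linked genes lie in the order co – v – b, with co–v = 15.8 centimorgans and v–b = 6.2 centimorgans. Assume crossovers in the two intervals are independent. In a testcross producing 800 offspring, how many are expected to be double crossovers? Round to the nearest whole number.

8

Map distances give recombination frequencies of 0.158 and 0.062 for the two intervals.
With no interference, expected double-crossover frequency = 0.158 × 0.062 = 0.00980.
Expected number = 0.00980 × 800 = 7.84 ≈ 8.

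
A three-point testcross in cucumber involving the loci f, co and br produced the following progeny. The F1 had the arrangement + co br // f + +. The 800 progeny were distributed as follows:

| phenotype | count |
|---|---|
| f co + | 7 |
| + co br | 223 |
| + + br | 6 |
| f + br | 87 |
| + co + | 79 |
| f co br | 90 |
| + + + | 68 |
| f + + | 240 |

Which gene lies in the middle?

The two rarest classes, + + br and f co +, are the double crossovers. Comparing them with the parentals, only the co allele has switched, so co is the middle locus and the order is br – co – f.

co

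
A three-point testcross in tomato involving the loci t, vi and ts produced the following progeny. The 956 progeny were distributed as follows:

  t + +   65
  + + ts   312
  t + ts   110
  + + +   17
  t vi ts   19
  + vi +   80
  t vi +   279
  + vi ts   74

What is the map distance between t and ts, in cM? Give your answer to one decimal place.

23.6 cM

The two most frequent reciprocal classes, + + ts and t vi +, are the parental types, so the F1 was + + ts / t vi +.
The two rarest classes, + + + and t vi ts, are the double crossovers. Comparing them with the parentals, only the ts allele has switched, so ts is the middle locus and the order is t – ts – vi.
Crossovers in the t–ts interval produce the single-crossover classes t + ts and + vi + (110 + 80 = 190) plus the double crossovers (36).
RF(t–ts) = (190 + 36) / 956 = 226/956 = 0.2364 → 23.6 cM.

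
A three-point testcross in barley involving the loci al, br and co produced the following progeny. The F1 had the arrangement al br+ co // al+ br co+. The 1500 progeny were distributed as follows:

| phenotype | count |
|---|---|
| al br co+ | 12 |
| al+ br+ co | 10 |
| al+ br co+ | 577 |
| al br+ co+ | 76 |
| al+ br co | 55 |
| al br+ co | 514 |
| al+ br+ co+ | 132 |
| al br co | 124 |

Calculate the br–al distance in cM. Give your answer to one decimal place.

The two rarest classes, al+ br+ co and al br co+, are the double crossovers. Comparing them with the parentals, only the al allele has switched, so al is the middle locus and the order is br – al – co.
Crossovers in the br–al interval produce the single-crossover classes al br co and al+ br+ co+ (124 + 132 = 256) plus the double crossovers (22).
RF(br–al) = (256 + 22) / 1500 = 278/1500 = 0.1853 → 18.5 cM.

18.5 cM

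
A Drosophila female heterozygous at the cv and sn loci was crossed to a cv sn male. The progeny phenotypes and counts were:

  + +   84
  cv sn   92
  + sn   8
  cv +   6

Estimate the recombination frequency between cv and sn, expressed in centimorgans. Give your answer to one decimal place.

7.4 centimorgans

The two most frequent classes, + + (84) and cv sn (92), are the parental types, so the F1 was + + / cv sn.
The recombinant classes are + sn and cv +: 8 + 6 = 14.
Recombination frequency = 14/190 = 0.0737 ≈ 7.4%, i.e. 7.4 centimorgans.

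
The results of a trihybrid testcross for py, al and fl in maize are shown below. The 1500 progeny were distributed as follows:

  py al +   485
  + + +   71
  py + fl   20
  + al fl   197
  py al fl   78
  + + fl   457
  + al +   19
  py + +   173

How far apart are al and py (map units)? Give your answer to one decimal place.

27.3 map units

The two most frequent reciprocal classes, + + fl and py al +, are the parental types, so the F1 was + + fl / py al +.
The two rarest classes, py + fl and + al +, are the double crossovers. Comparing them with the parentals, only the py allele has switched, so py is the middle locus and the order is al – py – fl.
Crossovers in the al–py interval produce the single-crossover classes + al fl and py + + (197 + 173 = 370) plus the double crossovers (39).
RF(al–py) = (370 + 39) / 1500 = 409/1500 = 0.2727 → 27.3 map units.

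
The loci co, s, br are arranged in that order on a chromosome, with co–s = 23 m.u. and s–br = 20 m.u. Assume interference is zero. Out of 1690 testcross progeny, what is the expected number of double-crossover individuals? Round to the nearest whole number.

78

Map distances give recombination frequencies of 0.230 and 0.200 for the two intervals.
With no interference, expected double-crossover frequency = 0.230 × 0.200 = 0.04600.
Expected number = 0.04600 × 1690 = 77.74 ≈ 78.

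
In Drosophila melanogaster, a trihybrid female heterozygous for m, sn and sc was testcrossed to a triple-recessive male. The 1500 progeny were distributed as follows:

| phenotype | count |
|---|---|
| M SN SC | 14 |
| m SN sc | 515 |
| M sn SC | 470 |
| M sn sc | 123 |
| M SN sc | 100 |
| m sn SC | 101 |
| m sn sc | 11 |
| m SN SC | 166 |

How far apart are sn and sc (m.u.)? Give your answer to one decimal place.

20.9 m.u.

The two most frequent reciprocal classes, m SN sc and M sn SC, are the parental types, so the F1 was m SN sc / M sn SC.
The two rarest classes, m sn sc and M SN SC, are the double crossovers. Comparing them with the parentals, only the sn allele has switched, so sn is the middle locus and the order is m – sn – sc.
Crossovers in the sn–sc interval produce the single-crossover classes m SN SC and M sn sc (166 + 123 = 289) plus the double crossovers (25).
RF(sn–sc) = (289 + 25) / 1500 = 314/1500 = 0.2093 → 20.9 m.u.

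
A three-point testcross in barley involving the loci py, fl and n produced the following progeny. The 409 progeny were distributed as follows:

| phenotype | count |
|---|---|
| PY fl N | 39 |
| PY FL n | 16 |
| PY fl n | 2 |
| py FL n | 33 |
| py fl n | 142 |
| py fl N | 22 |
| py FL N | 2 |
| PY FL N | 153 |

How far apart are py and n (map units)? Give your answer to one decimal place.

The two most frequent reciprocal classes, py fl n and PY FL N, are the parental types, so the F1 was py fl n / PY FL N.
The two rarest classes, PY fl n and py FL N, are the double crossovers. Comparing them with the parentals, only the py allele has switched, so py is the middle locus and the order is n – py – fl.
Crossovers in the n–py interval produce the single-crossover classes py fl N and PY FL n (22 + 16 = 38) plus the double crossovers (4).
RF(n–py) = (38 + 4) / 409 = 42/409 = 0.1027 → 10.3 map units.

10.3 map units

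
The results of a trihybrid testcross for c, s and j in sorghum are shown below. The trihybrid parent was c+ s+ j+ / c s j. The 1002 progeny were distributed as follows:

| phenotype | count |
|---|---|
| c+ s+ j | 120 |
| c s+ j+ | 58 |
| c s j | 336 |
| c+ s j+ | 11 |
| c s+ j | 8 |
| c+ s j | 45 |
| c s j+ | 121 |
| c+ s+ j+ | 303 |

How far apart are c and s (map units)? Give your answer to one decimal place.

The two rarest classes, c+ s j+ and c s+ j, are the double crossovers. Comparing them with the parentals, only the s allele has switched, so s is the middle locus and the order is c – s – j.
Crossovers in the c–s interval produce the single-crossover classes c s+ j+ and c+ s j (58 + 45 = 103) plus the double crossovers (19).
RF(c–s) = (103 + 19) / 1002 = 122/1002 = 0.1218 → 12.2 map units.

12.2 map units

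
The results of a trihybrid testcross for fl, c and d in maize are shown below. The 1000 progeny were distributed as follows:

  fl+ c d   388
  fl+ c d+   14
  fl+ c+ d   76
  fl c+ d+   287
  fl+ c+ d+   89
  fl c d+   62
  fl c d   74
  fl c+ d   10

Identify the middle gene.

d

The two most frequent reciprocal classes, fl+ c d and fl c+ d+, are the parental types, so the F1 was fl+ c d / fl c+ d+.
The two rarest classes, fl+ c d+ and fl c+ d, are the double crossovers. Comparing them with the parentals, only the d allele has switched, so d is the middle locus and the order is c – d – fl.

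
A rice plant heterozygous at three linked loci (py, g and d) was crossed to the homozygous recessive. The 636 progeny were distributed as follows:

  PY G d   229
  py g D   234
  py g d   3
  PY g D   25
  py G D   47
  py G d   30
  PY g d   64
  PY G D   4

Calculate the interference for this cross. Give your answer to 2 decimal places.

The two most frequent reciprocal classes, PY G d and py g D, are the parental types, so the F1 was PY G d / py g D.
The two rarest classes, PY G D and py g d, are the double crossovers. Comparing them with the parentals, only the d allele has switched, so d is the middle locus and the order is py – d – g.
py–d: (55 + 7)/636 = 0.0975; d–g: (111 + 7)/636 = 0.1855.
Expected DCO frequency = 0.0975 × 0.1855 ≈ 0.01809; observed = 7/636 ≈ 0.01101.
Coefficient of coincidence = 0.01101/0.01809 ≈ 0.61; interference = 1 − 0.61 = 0.39.

0.39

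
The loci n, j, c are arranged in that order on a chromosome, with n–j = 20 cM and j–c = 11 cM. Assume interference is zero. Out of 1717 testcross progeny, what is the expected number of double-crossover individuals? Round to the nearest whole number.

38

Map distances give recombination frequencies of 0.200 and 0.110 for the two intervals.
With no interference, expected double-crossover frequency = 0.200 × 0.110 = 0.02200.
Expected number = 0.02200 × 1717 = 37.77 ≈ 38.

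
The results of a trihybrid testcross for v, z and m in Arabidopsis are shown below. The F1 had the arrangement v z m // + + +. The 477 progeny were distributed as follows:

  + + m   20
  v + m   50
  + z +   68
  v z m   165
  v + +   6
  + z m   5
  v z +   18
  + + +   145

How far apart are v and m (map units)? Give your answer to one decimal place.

10.3 map units

The two rarest classes, + z m and v + +, are the double crossovers. Comparing them with the parentals, only the v allele has switched, so v is the middle locus and the order is m – v – z.
Crossovers in the m–v interval produce the single-crossover classes v z + and + + m (18 + 20 = 38) plus the double crossovers (11).
RF(m–v) = (38 + 11) / 477 = 49/477 = 0.1027 → 10.3 map units.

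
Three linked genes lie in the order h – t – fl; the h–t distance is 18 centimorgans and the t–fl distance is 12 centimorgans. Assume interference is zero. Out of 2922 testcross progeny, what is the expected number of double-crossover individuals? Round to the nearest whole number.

63

Map distances give recombination frequencies of 0.180 and 0.120 for the two intervals.
With no interference, expected double-crossover frequency = 0.180 × 0.120 = 0.02160.
Expected number = 0.02160 × 2922 = 63.12 ≈ 63.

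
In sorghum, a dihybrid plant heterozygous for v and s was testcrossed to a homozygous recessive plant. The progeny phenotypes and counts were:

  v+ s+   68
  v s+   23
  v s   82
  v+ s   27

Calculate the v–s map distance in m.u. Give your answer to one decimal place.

25.0 m.u.

The two most frequent classes, v+ s+ (68) and v s (82), are the parental types, so the F1 was v+ s+ / v s.
The recombinant classes are v+ s and v s+: 27 + 23 = 50.
Recombination frequency = 50/200 = 0.2500 ≈ 25.0%, i.e. 25.0 m.u.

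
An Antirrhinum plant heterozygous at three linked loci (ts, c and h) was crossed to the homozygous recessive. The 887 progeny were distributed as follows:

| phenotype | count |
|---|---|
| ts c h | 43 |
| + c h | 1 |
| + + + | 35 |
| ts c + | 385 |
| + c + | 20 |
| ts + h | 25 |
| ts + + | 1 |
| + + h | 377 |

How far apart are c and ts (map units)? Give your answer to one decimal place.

5.3 map units

The two most frequent reciprocal classes, ts c + and + + h, are the parental types, so the F1 was ts c + / + + h.
The two rarest classes, ts + + and + c h, are the double crossovers. Comparing them with the parentals, only the c allele has switched, so c is the middle locus and the order is ts – c – h.
Crossovers in the ts–c interval produce the single-crossover classes + c + and ts + h (20 + 25 = 45) plus the double crossovers (2).
RF(ts–c) = (45 + 2) / 887 = 47/887 = 0.0530 → 5.3 map units.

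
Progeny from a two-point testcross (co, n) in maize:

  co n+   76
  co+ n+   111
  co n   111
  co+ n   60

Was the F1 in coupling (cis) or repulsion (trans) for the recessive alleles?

cis

The two most frequent classes are co+ n+ (111) and co n (111); these are the parental (non-recombinant) types.
So the F1 carried co+ n+ on one chromosome and co n on the other — the recessive alleles are on the same chromosome (cis / coupling).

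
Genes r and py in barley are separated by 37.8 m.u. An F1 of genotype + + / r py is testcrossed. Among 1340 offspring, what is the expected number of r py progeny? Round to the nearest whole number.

A map distance of 37.8 m.u. corresponds to a recombination frequency of 0.378.
The F1 is + + / r py, so r py is a parental gamete class with expected frequency (1 − r)/2 = 0.622/2 = 0.3110.
Expected number = 0.3110 × 1340 = 416.74 ≈ 417.

417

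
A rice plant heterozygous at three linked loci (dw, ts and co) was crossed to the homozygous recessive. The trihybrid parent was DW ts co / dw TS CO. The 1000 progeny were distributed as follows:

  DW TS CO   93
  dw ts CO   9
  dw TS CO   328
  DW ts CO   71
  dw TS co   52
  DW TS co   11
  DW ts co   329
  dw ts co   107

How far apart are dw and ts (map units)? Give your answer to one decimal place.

22.0 map units

The two rarest classes, DW TS co and dw ts CO, are the double crossovers. Comparing them with the parentals, only the ts allele has switched, so ts is the middle locus and the order is co – ts – dw.
Crossovers in the ts–dw interval produce the single-crossover classes dw ts co and DW TS CO (107 + 93 = 200) plus the double crossovers (20).
RF(ts–dw) = (200 + 20) / 1000 = 220/1000 = 0.2200 → 22.0 map units.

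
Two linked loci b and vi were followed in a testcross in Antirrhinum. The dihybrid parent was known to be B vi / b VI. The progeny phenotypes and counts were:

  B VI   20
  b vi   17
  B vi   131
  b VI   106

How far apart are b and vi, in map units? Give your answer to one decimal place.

13.5 map units

The recombinant classes are B VI and b vi: 20 + 17 = 37.
Recombination frequency = 37/274 = 0.1350 ≈ 13.5%, i.e. 13.5 map units.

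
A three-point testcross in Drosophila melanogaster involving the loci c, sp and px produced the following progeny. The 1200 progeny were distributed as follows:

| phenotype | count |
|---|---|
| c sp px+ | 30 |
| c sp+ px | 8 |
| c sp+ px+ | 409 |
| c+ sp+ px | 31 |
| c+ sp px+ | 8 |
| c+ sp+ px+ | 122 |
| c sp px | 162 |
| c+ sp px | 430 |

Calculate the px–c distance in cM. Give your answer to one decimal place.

The two most frequent reciprocal classes, c sp+ px+ and c+ sp px, are the parental types, so the F1 was c sp+ px+ / c+ sp px.
The two rarest classes, c sp+ px and c+ sp px+, are the double crossovers. Comparing them with the parentals, only the px allele has switched, so px is the middle locus and the order is c – px – sp.
Crossovers in the c–px interval produce the single-crossover classes c+ sp+ px+ and c sp px (122 + 162 = 284) plus the double crossovers (16).
RF(c–px) = (284 + 16) / 1200 = 300/1200 = 0.2500 → 25.0 cM.

25.0 cM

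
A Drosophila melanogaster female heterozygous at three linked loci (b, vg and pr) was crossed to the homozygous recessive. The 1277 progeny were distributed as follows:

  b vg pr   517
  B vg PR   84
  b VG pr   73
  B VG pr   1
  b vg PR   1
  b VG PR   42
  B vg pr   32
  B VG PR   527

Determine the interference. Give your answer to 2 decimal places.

0.79

The two most frequent reciprocal classes, b vg pr and B VG PR, are the parental types, so the F1 was b vg pr / B VG PR.
The two rarest classes, b vg PR and B VG pr, are the double crossovers. Comparing them with the parentals, only the pr allele has switched, so pr is the middle locus and the order is vg – pr – b.
vg–pr: (157 + 2)/1277 = 0.1245; pr–b: (74 + 2)/1277 = 0.0595.
Expected DCO frequency = 0.1245 × 0.0595 ≈ 0.00741; observed = 2/1277 ≈ 0.00157.
Coefficient of coincidence = 0.00157/0.00741 ≈ 0.21; interference = 1 − 0.21 = 0.79.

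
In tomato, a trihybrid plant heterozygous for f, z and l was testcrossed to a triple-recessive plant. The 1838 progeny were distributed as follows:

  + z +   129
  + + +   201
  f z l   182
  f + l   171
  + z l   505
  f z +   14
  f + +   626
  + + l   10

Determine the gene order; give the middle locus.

z

The two most frequent reciprocal classes, + z l and f + +, are the parental types, so the F1 was + z l / f + +.
The two rarest classes, + + l and f z +, are the double crossovers. Comparing them with the parentals, only the z allele has switched, so z is the middle locus and the order is f – z – l.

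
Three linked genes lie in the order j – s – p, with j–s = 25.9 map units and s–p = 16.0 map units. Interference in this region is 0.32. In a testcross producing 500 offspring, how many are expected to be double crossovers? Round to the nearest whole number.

14

Map distances give recombination frequencies of 0.259 and 0.160 for the two intervals.
With interference 0.32 (so coincidence = 0.68), expected double-crossover frequency = 0.259 × 0.160 × 0.68 = 0.02818.
Expected number = 0.02818 × 500 = 14.09 ≈ 14.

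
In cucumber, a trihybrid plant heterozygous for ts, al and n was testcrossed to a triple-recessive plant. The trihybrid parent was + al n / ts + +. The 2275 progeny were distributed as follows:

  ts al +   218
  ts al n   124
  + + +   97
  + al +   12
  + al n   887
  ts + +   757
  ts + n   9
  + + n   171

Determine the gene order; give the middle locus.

The two rarest classes, + al + and ts + n, are the double crossovers. Comparing them with the parentals, only the n allele has switched, so n is the middle locus and the order is al – n – ts.

n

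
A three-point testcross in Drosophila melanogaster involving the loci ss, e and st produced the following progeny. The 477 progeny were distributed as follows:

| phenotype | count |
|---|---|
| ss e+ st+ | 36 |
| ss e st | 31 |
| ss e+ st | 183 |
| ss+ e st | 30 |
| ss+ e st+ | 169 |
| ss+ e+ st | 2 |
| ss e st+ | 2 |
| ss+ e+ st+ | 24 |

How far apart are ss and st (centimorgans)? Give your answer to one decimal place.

The two most frequent reciprocal classes, ss e+ st and ss+ e st+, are the parental types, so the F1 was ss e+ st / ss+ e st+.
The two rarest classes, ss+ e+ st and ss e st+, are the double crossovers. Comparing them with the parentals, only the ss allele has switched, so ss is the middle locus and the order is st – ss – e.
Crossovers in the st–ss interval produce the single-crossover classes ss e+ st+ and ss+ e st (36 + 30 = 66) plus the double crossovers (4).
RF(st–ss) = (66 + 4) / 477 = 70/477 = 0.1468 → 14.7 centimorgans.

14.7 centimorgans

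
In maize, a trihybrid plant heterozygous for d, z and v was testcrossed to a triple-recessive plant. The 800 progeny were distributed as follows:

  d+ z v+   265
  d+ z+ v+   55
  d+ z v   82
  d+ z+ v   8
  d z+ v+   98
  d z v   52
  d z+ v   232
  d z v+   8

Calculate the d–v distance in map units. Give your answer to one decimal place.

The two most frequent reciprocal classes, d z+ v and d+ z v+, are the parental types, so the F1 was d z+ v / d+ z v+.
The two rarest classes, d+ z+ v and d z v+, are the double crossovers. Comparing them with the parentals, only the d allele has switched, so d is the middle locus and the order is z – d – v.
Crossovers in the d–v interval produce the single-crossover classes d z+ v+ and d+ z v (98 + 82 = 180) plus the double crossovers (16).
RF(d–v) = (180 + 16) / 800 = 196/800 = 0.2450 → 24.5 map units.

24.5 map units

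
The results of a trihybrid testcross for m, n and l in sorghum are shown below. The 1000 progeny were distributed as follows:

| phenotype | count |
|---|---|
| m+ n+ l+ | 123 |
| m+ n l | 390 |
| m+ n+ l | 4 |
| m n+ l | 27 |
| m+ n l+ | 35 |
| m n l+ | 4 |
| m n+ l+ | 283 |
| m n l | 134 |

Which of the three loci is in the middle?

n

The two most frequent reciprocal classes, m n+ l+ and m+ n l, are the parental types, so the F1 was m n+ l+ / m+ n l.
The two rarest classes, m n l+ and m+ n+ l, are the double crossovers. Comparing them with the parentals, only the n allele has switched, so n is the middle locus and the order is l – n – m.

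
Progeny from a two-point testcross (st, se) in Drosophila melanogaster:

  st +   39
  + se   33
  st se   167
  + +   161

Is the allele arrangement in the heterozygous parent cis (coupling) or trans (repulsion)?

cis

The two most frequent classes are + + (161) and st se (167); these are the parental (non-recombinant) types.
So the F1 carried + + on one chromosome and st se on the other — the recessive alleles are on the same chromosome (cis / coupling).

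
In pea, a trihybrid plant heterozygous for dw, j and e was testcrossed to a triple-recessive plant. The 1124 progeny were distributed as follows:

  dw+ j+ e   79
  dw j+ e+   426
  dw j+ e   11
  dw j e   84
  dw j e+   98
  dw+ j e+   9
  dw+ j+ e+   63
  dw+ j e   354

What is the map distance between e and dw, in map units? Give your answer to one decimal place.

The two most frequent reciprocal classes, dw+ j e and dw j+ e+, are the parental types, so the F1 was dw+ j e / dw j+ e+.
The two rarest classes, dw+ j e+ and dw j+ e, are the double crossovers. Comparing them with the parentals, only the e allele has switched, so e is the middle locus and the order is j – e – dw.
Crossovers in the e–dw interval produce the single-crossover classes dw j e and dw+ j+ e+ (84 + 63 = 147) plus the double crossovers (20).
RF(e–dw) = (147 + 20) / 1124 = 167/1124 = 0.1486 → 14.9 map units.

14.9 map units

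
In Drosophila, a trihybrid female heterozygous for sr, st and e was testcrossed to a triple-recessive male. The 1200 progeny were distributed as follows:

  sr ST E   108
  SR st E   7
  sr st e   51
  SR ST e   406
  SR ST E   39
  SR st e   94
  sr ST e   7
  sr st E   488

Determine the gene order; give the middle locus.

sr

The two most frequent reciprocal classes, SR ST e and sr st E, are the parental types, so the F1 was SR ST e / sr st E.
The two rarest classes, sr ST e and SR st E, are the double crossovers. Comparing them with the parentals, only the sr allele has switched, so sr is the middle locus and the order is e – sr – st.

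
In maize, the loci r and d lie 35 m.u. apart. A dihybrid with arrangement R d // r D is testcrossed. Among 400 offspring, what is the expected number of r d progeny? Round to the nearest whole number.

A map distance of 35 m.u. corresponds to a recombination frequency of 0.350.
The F1 is R d / r D, so r d is a recombinant gamete class with expected frequency r/2 = 0.350/2 = 0.1750.
Expected number = 0.1750 × 400 = 70.00 ≈ 70.

70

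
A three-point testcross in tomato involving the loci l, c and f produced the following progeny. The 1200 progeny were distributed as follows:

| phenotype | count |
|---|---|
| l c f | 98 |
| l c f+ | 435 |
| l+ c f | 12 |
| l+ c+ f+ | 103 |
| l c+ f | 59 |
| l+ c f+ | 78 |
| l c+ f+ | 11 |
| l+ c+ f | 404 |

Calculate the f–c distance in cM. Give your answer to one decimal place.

The two most frequent reciprocal classes, l+ c+ f and l c f+, are the parental types, so the F1 was l+ c+ f / l c f+.
The two rarest classes, l+ c f and l c+ f+, are the double crossovers. Comparing them with the parentals, only the c allele has switched, so c is the middle locus and the order is l – c – f.
Crossovers in the c–f interval produce the single-crossover classes l+ c+ f+ and l c f (103 + 98 = 201) plus the double crossovers (23).
RF(c–f) = (201 + 23) / 1200 = 224/1200 = 0.1867 → 18.7 cM.

18.7 cM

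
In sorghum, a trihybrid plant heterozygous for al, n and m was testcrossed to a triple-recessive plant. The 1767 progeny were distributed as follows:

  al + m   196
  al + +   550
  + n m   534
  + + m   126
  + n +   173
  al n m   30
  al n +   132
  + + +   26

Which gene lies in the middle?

al

The two most frequent reciprocal classes, + n m and al + +, are the parental types, so the F1 was + n m / al + +.
The two rarest classes, al n m and + + +, are the double crossovers. Comparing them with the parentals, only the al allele has switched, so al is the middle locus and the order is m – al – n.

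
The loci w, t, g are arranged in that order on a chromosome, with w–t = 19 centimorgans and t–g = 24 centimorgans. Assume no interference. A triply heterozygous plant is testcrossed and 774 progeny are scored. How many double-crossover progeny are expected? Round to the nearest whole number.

Map distances give recombination frequencies of 0.190 and 0.240 for the two intervals.
With no interference, expected double-crossover frequency = 0.190 × 0.240 = 0.04560.
Expected number = 0.04560 × 774 = 35.29 ≈ 35.

35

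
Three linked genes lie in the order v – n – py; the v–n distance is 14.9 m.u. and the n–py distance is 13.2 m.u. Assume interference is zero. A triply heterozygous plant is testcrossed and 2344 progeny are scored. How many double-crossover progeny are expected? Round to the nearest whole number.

46

Map distances give recombination frequencies of 0.149 and 0.132 for the two intervals.
With no interference, expected double-crossover frequency = 0.149 × 0.132 = 0.01967.
Expected number = 0.01967 × 2344 = 46.10 ≈ 46.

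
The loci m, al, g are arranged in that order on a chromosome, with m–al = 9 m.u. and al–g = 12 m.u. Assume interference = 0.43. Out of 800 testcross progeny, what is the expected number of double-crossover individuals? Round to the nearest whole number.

5

Map distances give recombination frequencies of 0.090 and 0.120 for the two intervals.
With interference 0.43 (so coincidence = 0.57), expected double-crossover frequency = 0.090 × 0.120 × 0.57 = 0.00616.
Expected number = 0.00616 × 800 = 4.92 ≈ 5.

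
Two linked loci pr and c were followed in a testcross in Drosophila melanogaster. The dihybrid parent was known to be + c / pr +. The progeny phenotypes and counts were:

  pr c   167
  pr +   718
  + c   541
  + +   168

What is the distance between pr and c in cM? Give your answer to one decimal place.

The recombinant classes are + + and pr c: 168 + 167 = 335.
Recombination frequency = 335/1594 = 0.2102 ≈ 21.0%, i.e. 21.0 cM.

21.0 cM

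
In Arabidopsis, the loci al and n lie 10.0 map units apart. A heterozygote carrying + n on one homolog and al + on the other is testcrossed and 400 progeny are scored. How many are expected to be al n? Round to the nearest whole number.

20

A map distance of 10.0 map units corresponds to a recombination frequency of 0.100.
The F1 is + n / al +, so al n is a recombinant gamete class with expected frequency r/2 = 0.100/2 = 0.0500.
Expected number = 0.0500 × 400 = 20.00 ≈ 20.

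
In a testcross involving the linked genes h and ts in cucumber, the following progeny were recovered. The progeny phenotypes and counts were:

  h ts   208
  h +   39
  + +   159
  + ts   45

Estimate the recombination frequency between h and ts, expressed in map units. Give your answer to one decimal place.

The two most frequent classes, + + (159) and h ts (208), are the parental types, so the F1 was + + / h ts.
The recombinant classes are + ts and h +: 45 + 39 = 84.
Recombination frequency = 84/451 = 0.1863 ≈ 18.6%, i.e. 18.6 map units.

18.6 map units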